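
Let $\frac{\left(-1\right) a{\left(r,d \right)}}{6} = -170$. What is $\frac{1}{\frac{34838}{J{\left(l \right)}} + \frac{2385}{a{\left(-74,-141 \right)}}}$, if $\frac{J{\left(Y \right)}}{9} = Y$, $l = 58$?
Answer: $\frac{17748}{1225991} \approx 0.014476$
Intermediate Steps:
$a{\left(r,d \right)} = 1020$ ($a{\left(r,d \right)} = \left(-6\right) \left(-170\right) = 1020$)
$J{\left(Y \right)} = 9 Y$
$\frac{1}{\frac{34838}{J{\left(l \right)}} + \frac{2385}{a{\left(-74,-141 \right)}}} = \frac{1}{\frac{34838}{9 \cdot 58} + \frac{2385}{1020}} = \frac{1}{\frac{34838}{522} + 2385 \cdot \frac{1}{1020}} = \frac{1}{34838 \cdot \frac{1}{522} + \frac{159}{68}} = \frac{1}{\frac{17419}{261} + \frac{159}{68}} = \frac{1}{\frac{1225991}{17748}} = \frac{17748}{1225991}$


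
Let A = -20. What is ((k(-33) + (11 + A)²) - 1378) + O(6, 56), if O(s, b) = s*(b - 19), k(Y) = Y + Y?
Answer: -1141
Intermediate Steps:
k(Y) = 2*Y
O(s, b) = s*(-19 + b)
((k(-33) + (11 + A)²) - 1378) + O(6, 56) = ((2*(-33) + (11 - 20)²) - 1378) + 6*(-19 + 56) = ((-66 + (-9)²) - 1378) + 6*37 = ((-66 + 81) - 1378) + 222 = (15 - 1378) + 222 = -1363 + 222 = -1141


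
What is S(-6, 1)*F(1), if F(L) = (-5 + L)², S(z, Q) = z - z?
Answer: 0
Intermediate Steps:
S(z, Q) = 0
S(-6, 1)*F(1) = 0*(-5 + 1)² = 0*(-4)² = 0*16 = 0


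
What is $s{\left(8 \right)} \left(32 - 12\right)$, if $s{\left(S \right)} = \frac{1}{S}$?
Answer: $\frac{5}{2} \approx 2.5$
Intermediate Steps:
$s{\left(8 \right)} \left(32 - 12\right) = \frac{32 - 12}{8} = \frac{1}{8} \cdot 20 = \frac{5}{2}$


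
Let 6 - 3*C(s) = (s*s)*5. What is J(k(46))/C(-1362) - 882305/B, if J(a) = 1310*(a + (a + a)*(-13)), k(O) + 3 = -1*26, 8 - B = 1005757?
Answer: 886322891670/1554756200881 ≈ 0.57007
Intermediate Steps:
B = -1005749 (B = 8 - 1*1005757 = 8 - 1005757 = -1005749)
k(O) = -29 (k(O) = -3 - 1*26 = -3 - 26 = -29)
J(a) = -32750*a (J(a) = 1310*(a + (2*a)*(-13)) = 1310*(a - 26*a) = 1310*(-25*a) = -32750*a)
C(s) = 2 - 5*s²/3 (C(s) = 2 - s*s*5/3 = 2 - s²*5/3 = 2 - 5*s²/3)
J(k(46))/C(-1362) - 882305/B = (-32750*(-29))/(2 - 5/3*(-1362)²) - 882305/(-1005749) = 949750/(2 - 5/3*1855044) - 882305*(-1/1005749) = 949750/(2 - 3091740) + 882305/1005749 = 949750/(-3091738) + 882305/1005749 = 949750*(-1/3091738) + 882305/1005749 = -474875/1545869 + 882305/1005749 = 886322891670/1554756200881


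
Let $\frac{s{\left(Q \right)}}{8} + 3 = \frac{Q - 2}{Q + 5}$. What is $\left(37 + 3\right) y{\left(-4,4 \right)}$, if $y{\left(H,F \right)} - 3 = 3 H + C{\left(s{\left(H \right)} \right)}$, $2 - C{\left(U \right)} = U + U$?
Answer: $5480$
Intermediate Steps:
$s{\left(Q \right)} = -24 + \frac{8 \left(-2 + Q\right)}{5 + Q}$ ($s{\left(Q \right)} = -24 + 8 \frac{Q - 2}{Q + 5} = -24 + 8 \frac{-2 + Q}{5 + Q} = -24 + \frac{8 \left(-2 + Q\right)}{5 + Q}$)
$C{\left(U \right)} = 2 - 2 U$ ($C{\left(U \right)} = 2 - \left(U + U\right) = 2 - 2 U$)
$y{\left(H,F \right)} = 5 + 3 H - \frac{16 \left(-17 - 2 H\right)}{5 + H}$ ($y{\left(H,F \right)} = 3 - \left(-2 - 3 H + 2 \cdot 8 \frac{1}{5 + H} \left(-17 - 2 H\right)\right) = 3 - \left(-2 - 3 H + \frac{16 \left(-17 - 2 H\right)}{5 + H}\right) = 3 + \left(2 + 3 H - \frac{16 \left(-17 - 2 H\right)}{5 + H}\right) = 5 + 3 H - \frac{16 \left(-17 - 2 H\right)}{5 + H}$)
$\left(37 + 3\right) y{\left(-4,4 \right)} = \left(37 + 3\right) \frac{297 + 3 \left(-4\right)^{2} + 52 \left(-4\right)}{5 - 4} = 40 \frac{297 + 3 \cdot 16 - 208}{1} = 40 \cdot 1 \left(297 + 48 - 208\right) = 40 \cdot 1 \cdot 137 = 40 \cdot 137 = 5480$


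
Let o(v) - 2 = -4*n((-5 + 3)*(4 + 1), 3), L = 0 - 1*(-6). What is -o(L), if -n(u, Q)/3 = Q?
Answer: -38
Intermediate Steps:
L = 6 (L = 0 + 6 = 6)
n(u, Q) = -3*Q
o(v) = 38 (o(v) = 2 - (-12)*3 = 2 - 4*(-9) = 2 + 36 = 38)
-o(L) = -1*38 = -38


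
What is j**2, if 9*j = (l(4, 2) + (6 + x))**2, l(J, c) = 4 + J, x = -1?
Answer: 28561/81 ≈ 352.60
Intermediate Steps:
j = 169/9 (j = ((4 + 4) + (6 - 1))**2/9 = (8 + 5)**2/9 = (1/9)*13**2 = (1/9)*169 = 169/9 ≈ 18.778)
j**2 = (169/9)**2 = 28561/81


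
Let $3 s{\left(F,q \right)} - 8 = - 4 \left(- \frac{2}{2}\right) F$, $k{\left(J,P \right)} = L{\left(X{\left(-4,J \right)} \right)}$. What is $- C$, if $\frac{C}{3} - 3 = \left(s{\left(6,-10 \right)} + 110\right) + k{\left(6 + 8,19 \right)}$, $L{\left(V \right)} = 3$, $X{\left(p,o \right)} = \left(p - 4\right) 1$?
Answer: $-380$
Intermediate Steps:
$X{\left(p,o \right)} = -4 + p$ ($X{\left(p,o \right)} = \left(-4 + p\right) 1 = -4 + p$)
$k{\left(J,P \right)} = 3$
$s{\left(F,q \right)} = \frac{8}{3} + \frac{4 F}{3}$ ($s{\left(F,q \right)} = \frac{8}{3} + \frac{- 4 \left(- \frac{2}{2}\right) F}{3} = \frac{8}{3} + \frac{- 4 \left(\left(-2\right) \frac{1}{2}\right) F}{3} = \frac{8}{3} + \frac{\left(-4\right) \left(-1\right) F}{3} = \frac{8}{3} + \frac{4 F}{3}$)
$C = 380$ ($C = 9 + 3 \left(\left(\left(\frac{8}{3} + \frac{4}{3} \cdot 6\right) + 110\right) + 3\right) = 9 + 3 \left(\left(\left(\frac{8}{3} + 8\right) + 110\right) + 3\right) = 9 + 3 \left(\left(\frac{32}{3} + 110\right) + 3\right) = 9 + 3 \left(\frac{362}{3} + 3\right) = 9 + 3 \cdot \frac{371}{3} = 9 + 371 = 380$)
$- C = \left(-1\right) 380 = -380$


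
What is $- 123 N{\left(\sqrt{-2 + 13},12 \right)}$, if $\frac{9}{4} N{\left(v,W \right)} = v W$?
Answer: $- 656 \sqrt{11} \approx -2175.7$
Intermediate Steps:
$N{\left(v,W \right)} = \frac{4 W v}{9}$ ($N{\left(v,W \right)} = \frac{4 v W}{9} = \frac{4 W v}{9}$)
$- 123 N{\left(\sqrt{-2 + 13},12 \right)} = - 123 \cdot \frac{4}{9} \cdot 12 \sqrt{-2 + 13} = - 123 \cdot \frac{4}{9} \cdot 12 \sqrt{11} = - 123 \frac{16 \sqrt{11}}{3} = - 656 \sqrt{11}$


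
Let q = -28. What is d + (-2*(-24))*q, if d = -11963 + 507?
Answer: -12800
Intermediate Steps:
d = -11456
d + (-2*(-24))*q = -11456 - 2*(-24)*(-28) = -11456 + 48*(-28) = -11456 - 1344 = -12800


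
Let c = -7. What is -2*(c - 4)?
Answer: 22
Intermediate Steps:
-2*(c - 4) = -2*(-7 - 4) = -2*(-11) = 22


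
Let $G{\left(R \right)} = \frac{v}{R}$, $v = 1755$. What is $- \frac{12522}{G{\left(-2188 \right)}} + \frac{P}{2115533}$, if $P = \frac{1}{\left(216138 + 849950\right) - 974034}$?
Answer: $\frac{1778534242520869369}{113924815747470} \approx 15611.0$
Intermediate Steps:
$G{\left(R \right)} = \frac{1755}{R}$
$P = \frac{1}{92054}$ ($P = \frac{1}{1066088 - 974034} = \frac{1}{92054} \approx 1.0863 \cdot 10^{-5}$)
$- \frac{12522}{G{\left(-2188 \right)}} + \frac{P}{2115533} = - \frac{12522}{1755 \frac{1}{-2188}} + \frac{1}{92054 \cdot 2115533} = - \frac{12522}{1755 \left(- \frac{1}{2188}\right)} + \frac{1}{92054} \cdot \frac{1}{2115533} = - \frac{12522}{- \frac{1755}{2188}} + \frac{1}{194743274782} = \left(-12522\right) \left(- \frac{2188}{1755}\right) + \frac{1}{194743274782} = \frac{9132712}{585} + \frac{1}{194743274782} = \frac{1778534242520869369}{113924815747470}$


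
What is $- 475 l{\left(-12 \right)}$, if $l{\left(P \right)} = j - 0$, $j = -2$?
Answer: $950$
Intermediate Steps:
$l{\left(P \right)} = -2$ ($l{\left(P \right)} = -2 - 0 = -2 + 0 = -2$)
$- 475 l{\left(-12 \right)} = \left(-475\right) \left(-2\right) = 950$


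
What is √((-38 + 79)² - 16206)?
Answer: 5*I*√581 ≈ 120.52*I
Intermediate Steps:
√((-38 + 79)² - 16206) = √(41² - 16206) = √(1681 - 16206) = √(-14525) = 5*I*√581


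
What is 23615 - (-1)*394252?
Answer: 417867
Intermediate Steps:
23615 - (-1)*394252 = 23615 - 1*(-394252) = 23615 + 394252 = 417867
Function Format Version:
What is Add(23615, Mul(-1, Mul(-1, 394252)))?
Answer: 417867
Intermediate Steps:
Add(23615, Mul(-1, Mul(-1, 394252))) = Add(23615, Mul(-1, -394252)) = Add(23615, 394252) = 417867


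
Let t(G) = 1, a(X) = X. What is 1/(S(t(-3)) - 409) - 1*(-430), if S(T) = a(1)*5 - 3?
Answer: 175009/407 ≈ 430.00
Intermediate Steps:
S(T) = 2 (S(T) = 1*5 - 3 = 5 - 3 = 2)
1/(S(t(-3)) - 409) - 1*(-430) = 1/(2 - 409) - 1*(-430) = 1/(-407) + 430 = -1/407 + 430 = 175009/407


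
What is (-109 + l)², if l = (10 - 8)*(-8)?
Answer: 15625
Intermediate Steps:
l = -16 (l = 2*(-8) = -16)
(-109 + l)² = (-109 - 16)² = (-125)² = 15625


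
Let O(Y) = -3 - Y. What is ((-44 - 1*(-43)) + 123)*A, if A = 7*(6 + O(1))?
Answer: 1708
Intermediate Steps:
A = 14 (A = 7*(6 + (-3 - 1*1)) = 7*(6 + (-3 - 1)) = 7*(6 - 4) = 7*2 = 14)
((-44 - 1*(-43)) + 123)*A = ((-44 - 1*(-43)) + 123)*14 = ((-44 + 43) + 123)*14 = (-1 + 123)*14 = 122*14 = 1708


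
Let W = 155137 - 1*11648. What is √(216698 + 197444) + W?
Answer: 143489 + √414142 ≈ 1.4413e+5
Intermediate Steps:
W = 143489 (W = 155137 - 11648 = 143489)
√(216698 + 197444) + W = √(216698 + 197444) + 143489 = √414142 + 143489 = 143489 + √414142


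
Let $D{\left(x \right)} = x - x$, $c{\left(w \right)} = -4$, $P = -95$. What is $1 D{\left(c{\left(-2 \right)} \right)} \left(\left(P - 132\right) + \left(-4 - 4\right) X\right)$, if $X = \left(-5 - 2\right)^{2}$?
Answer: $0$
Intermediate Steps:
$D{\left(x \right)} = 0$
$X = 49$ ($X = \left(-7\right)^{2} = 49$)
$1 D{\left(c{\left(-2 \right)} \right)} \left(\left(P - 132\right) + \left(-4 - 4\right) X\right) = 1 \cdot 0 \left(\left(-95 - 132\right) + \left(-4 - 4\right) 49\right) = 0 \left(-227 - 392\right) = 0 \left(-619\right) = 0$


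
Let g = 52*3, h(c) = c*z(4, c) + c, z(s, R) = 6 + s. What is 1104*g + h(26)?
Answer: 172510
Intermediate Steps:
h(c) = 11*c (h(c) = c*(6 + 4) + c = c*10 + c = 10*c + c = 11*c)
g = 156
1104*g + h(26) = 1104*156 + 11*26 = 172224 + 286 = 172510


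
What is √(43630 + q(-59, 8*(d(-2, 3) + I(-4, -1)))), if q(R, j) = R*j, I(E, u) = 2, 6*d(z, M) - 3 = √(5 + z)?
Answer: √(382050 - 708*√3)/3 ≈ 205.70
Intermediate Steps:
d(z, M) = ½ + √(5 + z)/6
√(43630 + q(-59, 8*(d(-2, 3) + I(-4, -1)))) = √(43630 - 472*((½ + √(5 - 2)/6) + 2)) = √(43630 - 472*((½ + √3/6) + 2)) = √(43630 - 472*(5/2 + √3/6)) = √(43630 - 59*(20 + 4*√3/3)) = √(43630 + (-1180 - 236*√3/3)) = √(42450 - 236*√3/3)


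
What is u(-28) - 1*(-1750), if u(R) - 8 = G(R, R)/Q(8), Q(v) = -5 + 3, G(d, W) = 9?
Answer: 3507/2 ≈ 1753.5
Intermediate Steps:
Q(v) = -2
u(R) = 7/2 (u(R) = 8 + 9/(-2) = 8 + 9*(-½) = 8 - 9/2 = 7/2)
u(-28) - 1*(-1750) = 7/2 - 1*(-1750) = 7/2 + 1750 = 3507/2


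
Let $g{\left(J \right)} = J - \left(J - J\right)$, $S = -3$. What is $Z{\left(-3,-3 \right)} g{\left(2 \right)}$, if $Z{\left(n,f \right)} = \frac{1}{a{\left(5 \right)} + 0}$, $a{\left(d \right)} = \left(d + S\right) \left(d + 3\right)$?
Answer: $\frac{1}{8} \approx 0.125$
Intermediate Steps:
$a{\left(d \right)} = \left(-3 + d\right) \left(3 + d\right)$ ($a{\left(d \right)} = \left(d - 3\right) \left(d + 3\right) = \left(-3 + d\right) \left(3 + d\right)$)
$Z{\left(n,f \right)} = \frac{1}{16}$ ($Z{\left(n,f \right)} = \frac{1}{\left(-9 + 5^{2}\right) + 0} = \frac{1}{\left(-9 + 25\right) + 0} = \frac{1}{16 + 0} = \frac{1}{16}$)
$g{\left(J \right)} = J$ ($g{\left(J \right)} = J - 0 = J + 0 = J$)
$Z{\left(-3,-3 \right)} g{\left(2 \right)} = \frac{1}{16} \cdot 2 = \frac{1}{8}$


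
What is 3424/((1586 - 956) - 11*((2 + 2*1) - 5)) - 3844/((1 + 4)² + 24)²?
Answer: 5757020/1539041 ≈ 3.7407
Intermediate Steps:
3424/((1586 - 956) - 11*((2 + 2*1) - 5)) - 3844/((1 + 4)² + 24)² = 3424/(630 - 11*((2 + 2) - 5)) - 3844/(5² + 24)² = 3424/(630 - 11*(4 - 5)) - 3844/(25 + 24)² = 3424/(630 - 11*(-1)) - 3844/(49²) = 3424/(630 + 11) - 3844/2401 = 3424/641 - 3844*1/2401 = 3424*(1/641) - 3844/2401 = 3424/641 - 3844/2401 = 5757020/1539041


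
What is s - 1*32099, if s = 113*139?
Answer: -16392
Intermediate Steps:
s = 15707
s - 1*32099 = 15707 - 1*32099 = 15707 - 32099 = -16392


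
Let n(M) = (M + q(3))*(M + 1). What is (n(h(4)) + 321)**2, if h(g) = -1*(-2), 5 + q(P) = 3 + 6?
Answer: 114921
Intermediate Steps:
q(P) = 4 (q(P) = -5 + (3 + 6) = -5 + 9 = 4)
h(g) = 2
n(M) = (1 + M)*(4 + M) (n(M) = (M + 4)*(M + 1) = (4 + M)*(1 + M) = (1 + M)*(4 + M))
(n(h(4)) + 321)**2 = ((4 + 2**2 + 5*2) + 321)**2 = ((4 + 4 + 10) + 321)**2 = (18 + 321)**2 = 339**2 = 114921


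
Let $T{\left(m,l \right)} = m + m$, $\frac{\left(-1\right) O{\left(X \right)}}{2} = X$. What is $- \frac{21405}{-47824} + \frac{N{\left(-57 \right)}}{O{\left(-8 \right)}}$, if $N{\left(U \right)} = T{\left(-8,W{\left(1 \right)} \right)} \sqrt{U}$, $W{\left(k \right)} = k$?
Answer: $\frac{21405}{47824} - i \sqrt{57} \approx 0.44758 - 7.5498 i$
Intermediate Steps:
$O{\left(X \right)} = - 2 X$
$T{\left(m,l \right)} = 2 m$
$N{\left(U \right)} = - 16 \sqrt{U}$ ($N{\left(U \right)} = 2 \left(-8\right) \sqrt{U} = - 16 \sqrt{U}$)
$- \frac{21405}{-47824} + \frac{N{\left(-57 \right)}}{O{\left(-8 \right)}} = - \frac{21405}{-47824} + \frac{\left(-16\right) \sqrt{-57}}{\left(-2\right) \left(-8\right)} = \left(-21405\right) \left(- \frac{1}{47824}\right) + \frac{\left(-16\right) i \sqrt{57}}{16} = \frac{21405}{47824} + - 16 i \sqrt{57} \cdot \frac{1}{16} = \frac{21405}{47824} - i \sqrt{57}$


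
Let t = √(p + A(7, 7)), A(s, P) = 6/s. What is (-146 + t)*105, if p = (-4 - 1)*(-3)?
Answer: -15330 + 15*√777 ≈ -14912.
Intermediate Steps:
p = 15 (p = -5*(-3) = 15)
t = √777/7 (t = √(15 + 6/7) = √(111/7) = √777/7 ≈ 3.9821)
(-146 + t)*105 = (-146 + √777/7)*105 = -15330 + 15*√777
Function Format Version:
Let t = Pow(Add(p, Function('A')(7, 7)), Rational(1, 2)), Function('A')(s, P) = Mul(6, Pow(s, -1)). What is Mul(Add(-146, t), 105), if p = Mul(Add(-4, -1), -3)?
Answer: Add(-15330, Mul(15, Pow(777, Rational(1, 2)))) ≈ -14912.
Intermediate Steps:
p = 15 (p = Mul(-5, -3) = 15)
t = Mul(Rational(1, 7), Pow(777, Rational(1, 2))) (t = Pow(Add(15, Mul(6, Pow(7, -1))), Rational(1, 2)) = Pow(Add(15, Mul(6, Rational(1, 7))), Rational(1, 2)) = Pow(Add(15, Rational(6, 7)), Rational(1, 2)) = Pow(Rational(111, 7), Rational(1, 2)) = Mul(Rational(1, 7), Pow(777, Rational(1, 2))) ≈ 3.9821)
Mul(Add(-146, t), 105) = Mul(Add(-146, Mul(Rational(1, 7), Pow(777, Rational(1, 2)))), 105) = Add(-15330, Mul(15, Pow(777, Rational(1, 2))))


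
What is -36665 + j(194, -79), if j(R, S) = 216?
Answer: -36449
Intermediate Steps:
-36665 + j(194, -79) = -36665 + 216 = -36449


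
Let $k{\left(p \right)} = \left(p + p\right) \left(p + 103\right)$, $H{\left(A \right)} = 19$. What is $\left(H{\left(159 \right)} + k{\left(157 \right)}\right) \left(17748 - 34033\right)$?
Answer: $-1329816815$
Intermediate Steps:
$k{\left(p \right)} = 2 p \left(103 + p\right)$
$\left(H{\left(159 \right)} + k{\left(157 \right)}\right) \left(17748 - 34033\right) = \left(19 + 2 \cdot 157 \left(103 + 157\right)\right) \left(17748 - 34033\right) = \left(19 + 2 \cdot 157 \cdot 260\right) \left(-16285\right) = \left(19 + 81640\right) \left(-16285\right) = 81659 \left(-16285\right) = -1329816815$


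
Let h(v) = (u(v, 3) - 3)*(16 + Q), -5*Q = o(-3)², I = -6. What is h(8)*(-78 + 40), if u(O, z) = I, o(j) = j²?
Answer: -342/5 ≈ -68.400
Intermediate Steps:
u(O, z) = -6
Q = -81/5 (Q = -((-3)²)²/5 = -⅕*9² = -⅕*81 = -81/5 ≈ -16.200)
h(v) = 9/5 (h(v) = (-6 - 3)*(16 - 81/5) = -9*(-⅕) = 9/5)
h(8)*(-78 + 40) = 9*(-78 + 40)/5 = (9/5)*(-38) = -342/5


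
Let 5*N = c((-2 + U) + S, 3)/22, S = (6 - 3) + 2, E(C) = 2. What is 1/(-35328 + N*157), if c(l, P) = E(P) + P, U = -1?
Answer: -22/777059 ≈ -2.8312e-5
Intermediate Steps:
S = 5 (S = 3 + 2 = 5)
c(l, P) = 2 + P
N = 1/22 (N = ((2 + 3)/22)/5 = (5*(1/22))/5 = (1/5)*(5/22) = 1/22 ≈ 0.045455)
1/(-35328 + N*157) = 1/(-35328 + (1/22)*157) = 1/(-35328 + 157/22) = 1/(-777059/22) = -22/777059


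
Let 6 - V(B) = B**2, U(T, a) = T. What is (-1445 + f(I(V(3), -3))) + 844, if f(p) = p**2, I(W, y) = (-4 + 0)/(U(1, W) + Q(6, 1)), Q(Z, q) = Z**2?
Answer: -822753/1369 ≈ -600.99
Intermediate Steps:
V(B) = 6 - B**2
I(W, y) = -4/37 (I(W, y) = (-4 + 0)/(1 + 6**2) = -4/(1 + 36) = -4/37)
(-1445 + f(I(V(3), -3))) + 844 = (-1445 + (-4/37)**2) + 844 = (-1445 + 16/1369) + 844 = -1978189/1369 + 844 = -822753/1369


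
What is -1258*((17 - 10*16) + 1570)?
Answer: -1795166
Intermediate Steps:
-1258*((17 - 10*16) + 1570) = -1258*((17 - 160) + 1570) = -1258*(-143 + 1570) = -1258*1427 = -1795166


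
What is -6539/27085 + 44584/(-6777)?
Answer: -1251872443/183555045 ≈ -6.8201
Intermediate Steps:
-6539/27085 + 44584/(-6777) = -6539*1/27085 + 44584*(-1/6777) = -6539/27085 - 44584/6777 = -1251872443/183555045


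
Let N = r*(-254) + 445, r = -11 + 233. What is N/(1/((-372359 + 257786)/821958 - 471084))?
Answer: 7220588688676145/273986 ≈ 2.6354e+10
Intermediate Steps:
r = 222
N = -55943 (N = 222*(-254) + 445 = -56388 + 445 = -55943)
N/(1/((-372359 + 257786)/821958 - 471084)) = -55943/(1/((-372359 + 257786)/821958 - 471084)) = -55943/(1/(-114573*1/821958 - 471084)) = -55943/(1/(-38191/273986 - 471084)) = -55943/(1/(-129070459015/273986)) = -55943/(-273986/129070459015) = -55943*(-129070459015/273986) = 7220588688676145/273986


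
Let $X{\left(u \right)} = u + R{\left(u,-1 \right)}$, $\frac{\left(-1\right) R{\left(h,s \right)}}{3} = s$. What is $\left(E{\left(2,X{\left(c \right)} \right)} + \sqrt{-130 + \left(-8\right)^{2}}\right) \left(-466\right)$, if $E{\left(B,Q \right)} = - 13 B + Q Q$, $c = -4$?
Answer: $11650 - 466 i \sqrt{66} \approx 11650.0 - 3785.8 i$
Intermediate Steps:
$R{\left(h,s \right)} = - 3 s$
$X{\left(u \right)} = 3 + u$ ($X{\left(u \right)} = u - -3 = u + 3 = 3 + u$)
$E{\left(B,Q \right)} = Q^{2} - 13 B$ ($E{\left(B,Q \right)} = - 13 B + Q^{2} = Q^{2} - 13 B$)
$\left(E{\left(2,X{\left(c \right)} \right)} + \sqrt{-130 + \left(-8\right)^{2}}\right) \left(-466\right) = \left(\left(\left(3 - 4\right)^{2} - 26\right) + \sqrt{-130 + \left(-8\right)^{2}}\right) \left(-466\right) = \left(\left(\left(-1\right)^{2} - 26\right) + \sqrt{-130 + 64}\right) \left(-466\right) = \left(\left(1 - 26\right) + \sqrt{-66}\right) \left(-466\right) = \left(-25 + i \sqrt{66}\right) \left(-466\right) = 11650 - 466 i \sqrt{66}$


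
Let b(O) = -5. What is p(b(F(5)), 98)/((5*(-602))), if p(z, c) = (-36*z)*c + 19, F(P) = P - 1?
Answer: -17659/3010 ≈ -5.8668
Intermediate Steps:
F(P) = -1 + P
p(z, c) = 19 - 36*c*z (p(z, c) = -36*c*z + 19 = 19 - 36*c*z)
p(b(F(5)), 98)/((5*(-602))) = (19 - 36*98*(-5))/((5*(-602))) = (19 + 17640)/(-3010) = 17659*(-1/3010) = -17659/3010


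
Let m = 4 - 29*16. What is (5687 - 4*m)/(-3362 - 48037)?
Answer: -2509/17133 ≈ -0.14644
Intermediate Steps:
m = -460 (m = 4 - 464 = -460)
(5687 - 4*m)/(-3362 - 48037) = (5687 - 4*(-460))/(-3362 - 48037) = (5687 + 1840)/(-51399) = 7527*(-1/51399) = -2509/17133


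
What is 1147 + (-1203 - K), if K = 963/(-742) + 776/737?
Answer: -30489885/546854 ≈ -55.755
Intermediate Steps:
K = -133939/546854 (K = 963*(-1/742) + 776*(1/737) = -963/742 + 776/737 = -133939/546854 ≈ -0.24493)
1147 + (-1203 - K) = 1147 + (-1203 - 1*(-133939/546854)) = 1147 + (-1203 + 133939/546854) = 1147 - 657731423/546854 = -30489885/546854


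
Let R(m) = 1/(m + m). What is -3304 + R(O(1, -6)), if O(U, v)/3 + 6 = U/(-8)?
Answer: -485692/147 ≈ -3304.0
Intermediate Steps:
O(U, v) = -18 - 3*U/8 (O(U, v) = -18 + 3*(U/(-8)) = -18 + 3*(U*(-⅛)) = -18 + 3*(-U/8) = -18 - 3*U/8)
R(m) = 1/(2*m)
-3304 + R(O(1, -6)) = -3304 + 1/(2*(-18 - 3/8*1)) = -3304 + 1/(2*(-18 - 3/8)) = -3304 + 1/(2*(-147/8)) = -3304 + (½)*(-8/147) = -3304 - 4/147 = -485692/147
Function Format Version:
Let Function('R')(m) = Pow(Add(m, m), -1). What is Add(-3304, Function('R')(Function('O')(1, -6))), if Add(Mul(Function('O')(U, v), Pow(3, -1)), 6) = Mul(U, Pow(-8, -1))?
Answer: Rational(-485692, 147) ≈ -3304.0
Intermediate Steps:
Function('O')(U, v) = Add(-18, Mul(Rational(-3, 8), U)) (Function('O')(U, v) = Add(-18, Mul(3, Mul(U, Pow(-8, -1)))) = Add(-18, Mul(3, Mul(U, Rational(-1, 8)))) = Add(-18, Mul(3, Mul(Rational(-1, 8), U))) = Add(-18, Mul(Rational(-3, 8), U)))
Function('R')(m) = Mul(Rational(1, 2), Pow(m, -1)) (Function('R')(m) = Pow(Mul(2, m), -1) = Mul(Rational(1, 2), Pow(m, -1)))
Add(-3304, Function('R')(Function('O')(1, -6))) = Add(-3304, Mul(Rational(1, 2), Pow(Add(-18, Mul(Rational(-3, 8), 1)), -1))) = Add(-3304, Mul(Rational(1, 2), Pow(Add(-18, Rational(-3, 8)), -1))) = Add(-3304, Mul(Rational(1, 2), Pow(Rational(-147, 8), -1))) = Add(-3304, Mul(Rational(1, 2), Rational(-8, 147))) = Add(-3304, Rational(-4, 147)) = Rational(-485692, 147)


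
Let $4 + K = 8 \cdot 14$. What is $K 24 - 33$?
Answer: $2559$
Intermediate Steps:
$K = 108$ ($K = -4 + 8 \cdot 14 = -4 + 112 = 108$)
$K 24 - 33 = 108 \cdot 24 - 33 = 2592 - 33 = 2559$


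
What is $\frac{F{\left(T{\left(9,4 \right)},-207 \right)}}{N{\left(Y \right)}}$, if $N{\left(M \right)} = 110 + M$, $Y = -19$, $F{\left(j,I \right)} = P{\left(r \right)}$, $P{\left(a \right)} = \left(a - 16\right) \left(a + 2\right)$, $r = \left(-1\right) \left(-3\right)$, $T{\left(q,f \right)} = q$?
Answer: $- \frac{5}{7} \approx -0.71429$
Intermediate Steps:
$r = 3$
$P{\left(a \right)} = \left(-16 + a\right) \left(2 + a\right)$
$F{\left(j,I \right)} = -65$ ($F{\left(j,I \right)} = -32 + 3^{2} - 42 = -32 + 9 - 42 = -65$)
$\frac{F{\left(T{\left(9,4 \right)},-207 \right)}}{N{\left(Y \right)}} = - \frac{65}{110 - 19} = - \frac{65}{91} = \left(-65\right) \frac{1}{91} = - \frac{5}{7}$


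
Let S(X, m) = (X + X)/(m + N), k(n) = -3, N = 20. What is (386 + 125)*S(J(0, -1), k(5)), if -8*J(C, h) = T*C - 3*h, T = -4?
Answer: -1533/68 ≈ -22.544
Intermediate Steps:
J(C, h) = C/2 + 3*h/8 (J(C, h) = -(-4*C - 3*h)/8 = C/2 + 3*h/8)
S(X, m) = 2*X/(20 + m) (S(X, m) = (X + X)/(m + 20) = (2*X)/(20 + m) = 2*X/(20 + m))
(386 + 125)*S(J(0, -1), k(5)) = (386 + 125)*(2*((½)*0 + (3/8)*(-1))/(20 - 3)) = 511*(2*(0 - 3/8)/17) = 511*(2*(-3/8)*(1/17)) = 511*(-3/68) = -1533/68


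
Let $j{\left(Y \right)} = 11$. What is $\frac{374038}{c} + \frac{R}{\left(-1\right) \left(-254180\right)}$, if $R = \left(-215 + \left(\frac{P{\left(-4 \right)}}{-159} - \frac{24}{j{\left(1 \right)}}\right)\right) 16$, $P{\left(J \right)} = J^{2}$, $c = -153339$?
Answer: $- \frac{4644861315378}{1893569766055} \approx -2.453$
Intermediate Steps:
$R = - \frac{6080432}{1749}$ ($R = \left(-215 - \left(\frac{24}{11} - \frac{\left(-4\right)^{2}}{-159}\right)\right) 16 = \left(-215 + \left(16 \left(- \frac{1}{159}\right) - \frac{24}{11}\right)\right) 16 = \left(-215 - \frac{3992}{1749}\right) 16 = \left(- \frac{380027}{1749}\right) 16 = - \frac{6080432}{1749} \approx -3476.5$)
$\frac{374038}{c} + \frac{R}{\left(-1\right) \left(-254180\right)} = \frac{374038}{-153339} - \frac{6080432}{1749 \left(\left(-1\right) \left(-254180\right)\right)} = 374038 \left(- \frac{1}{153339}\right) - \frac{6080432}{1749 \cdot 254180} = - \frac{374038}{153339} - \frac{1520108}{111140205} = - \frac{4644861315378}{1893569766055}$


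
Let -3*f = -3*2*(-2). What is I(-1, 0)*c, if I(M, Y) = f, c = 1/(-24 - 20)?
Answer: 1/11 ≈ 0.090909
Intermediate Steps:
c = -1/44 (c = 1/(-44) = -1/44 ≈ -0.022727)
f = -4 (f = -(-3*2)*(-2)/3 = -(-2)*(-2) = -1/3*12 = -4)
I(M, Y) = -4
I(-1, 0)*c = -4*(-1/44) = 1/11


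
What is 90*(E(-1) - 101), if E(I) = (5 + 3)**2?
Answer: -3330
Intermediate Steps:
E(I) = 64 (E(I) = 8**2 = 64)
90*(E(-1) - 101) = 90*(64 - 101) = 90*(-37) = -3330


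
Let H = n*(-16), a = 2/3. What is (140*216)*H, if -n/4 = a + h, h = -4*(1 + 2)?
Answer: -21934080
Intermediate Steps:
a = ⅔ (a = 2*(⅓) = ⅔ ≈ 0.66667)
h = -12 (h = -4*3 = -12)
n = 136/3 (n = -4*(⅔ - 12) = -4*(-34/3) = 136/3 ≈ 45.333)
H = -2176/3 (H = (136/3)*(-16) = -2176/3 ≈ -725.33)
(140*216)*H = (140*216)*(-2176/3) = 30240*(-2176/3) = -21934080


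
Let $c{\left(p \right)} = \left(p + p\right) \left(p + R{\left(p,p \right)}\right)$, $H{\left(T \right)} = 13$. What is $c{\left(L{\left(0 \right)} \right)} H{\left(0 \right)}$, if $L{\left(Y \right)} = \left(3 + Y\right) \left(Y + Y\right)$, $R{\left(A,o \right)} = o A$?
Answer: $0$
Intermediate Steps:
$R{\left(A,o \right)} = A o$
$L{\left(Y \right)} = 2 Y \left(3 + Y\right)$ ($L{\left(Y \right)} = \left(3 + Y\right) 2 Y = 2 Y \left(3 + Y\right)$)
$c{\left(p \right)} = 2 p \left(p + p^{2}\right)$ ($c{\left(p \right)} = \left(p + p\right) \left(p + p p\right) = 2 p \left(p + p^{2}\right)$)
$c{\left(L{\left(0 \right)} \right)} H{\left(0 \right)} = 2 \left(2 \cdot 0 \left(3 + 0\right)\right)^{2} \left(1 + 2 \cdot 0 \left(3 + 0\right)\right) 13 = 2 \left(2 \cdot 0 \cdot 3\right)^{2} \left(1 + 2 \cdot 0 \cdot 3\right) 13 = 2 \cdot 0^{2} \left(1 + 0\right) 13 = 2 \cdot 0 \cdot 1 \cdot 13 = 0 \cdot 13 = 0$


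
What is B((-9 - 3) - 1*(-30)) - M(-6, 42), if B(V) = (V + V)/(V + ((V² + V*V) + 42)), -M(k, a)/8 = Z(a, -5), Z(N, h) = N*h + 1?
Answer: -98645/59 ≈ -1671.9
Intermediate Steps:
Z(N, h) = 1 + N*h
M(k, a) = -8 + 40*a (M(k, a) = -8*(1 + a*(-5)) = -8*(1 - 5*a) = -8 + 40*a)
B(V) = 2*V/(42 + V + 2*V²) (B(V) = (2*V)/(V + ((V² + V²) + 42)) = (2*V)/(V + (2*V² + 42)) = (2*V)/(V + (42 + 2*V²)) = (2*V)/(42 + V + 2*V²) = 2*V/(42 + V + 2*V²))
B((-9 - 3) - 1*(-30)) - M(-6, 42) = 2*((-9 - 3) - 1*(-30))/(42 + ((-9 - 3) - 1*(-30)) + 2*((-9 - 3) - 1*(-30))²) - (-8 + 40*42) = 2*(-12 + 30)/(42 + (-12 + 30) + 2*(-12 + 30)²) - (-8 + 1680) = 2*18/(42 + 18 + 2*18²) - 1*1672 = 2*18/(42 + 18 + 2*324) - 1672 = 2*18/(42 + 18 + 648) - 1672 = 2*18/708 - 1672 = 2*18*(1/708) - 1672 = 3/59 - 1672 = -98645/59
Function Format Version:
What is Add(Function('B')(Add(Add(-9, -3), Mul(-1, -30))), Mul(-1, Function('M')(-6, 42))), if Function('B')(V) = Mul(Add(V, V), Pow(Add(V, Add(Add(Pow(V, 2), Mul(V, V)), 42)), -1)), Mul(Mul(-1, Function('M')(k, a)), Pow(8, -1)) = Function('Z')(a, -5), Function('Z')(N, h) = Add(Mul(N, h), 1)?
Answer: Rational(-98645, 59) ≈ -1671.9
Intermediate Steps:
Function('Z')(N, h) = Add(1, Mul(N, h))
Function('M')(k, a) = Add(-8, Mul(40, a)) (Function('M')(k, a) = Mul(-8, Add(1, Mul(a, -5))) = Mul(-8, Add(1, Mul(-5, a))) = Add(-8, Mul(40, a)))
Function('B')(V) = Mul(2, V, Pow(Add(42, V, Mul(2, Pow(V, 2))), -1)) (Function('B')(V) = Mul(Mul(2, V), Pow(Add(V, Add(Add(Pow(V, 2), Pow(V, 2)), 42)), -1)) = Mul(Mul(2, V), Pow(Add(V, Add(Mul(2, Pow(V, 2)), 42)), -1)) = Mul(Mul(2, V), Pow(Add(V, Add(42, Mul(2, Pow(V, 2)))), -1)) = Mul(Mul(2, V), Pow(Add(42, V, Mul(2, Pow(V, 2))), -1)) = Mul(2, V, Pow(Add(42, V, Mul(2, Pow(V, 2))), -1)))
Add(Function('B')(Add(Add(-9, -3), Mul(-1, -30))), Mul(-1, Function('M')(-6, 42))) = Add(Mul(2, Add(Add(-9, -3), Mul(-1, -30)), Pow(Add(42, Add(Add(-9, -3), Mul(-1, -30)), Mul(2, Pow(Add(Add(-9, -3), Mul(-1, -30)), 2))), -1)), Mul(-1, Add(-8, Mul(40, 42)))) = Add(Mul(2, Add(-12, 30), Pow(Add(42, Add(-12, 30), Mul(2, Pow(Add(-12, 30), 2))), -1)), Mul(-1, Add(-8, 1680))) = Add(Mul(2, 18, Pow(Add(42, 18, Mul(2, Pow(18, 2))), -1)), Mul(-1, 1672)) = Add(Mul(2, 18, Pow(Add(42, 18, Mul(2, 324)), -1)), -1672) = Add(Mul(2, 18, Pow(Add(42, 18, 648), -1)), -1672) = Add(Mul(2, 18, Pow(708, -1)), -1672) = Add(Mul(2, 18, Rational(1, 708)), -1672) = Add(Rational(3, 59), -1672) = Rational(-98645, 59)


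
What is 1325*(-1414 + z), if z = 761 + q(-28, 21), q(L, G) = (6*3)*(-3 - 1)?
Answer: -960625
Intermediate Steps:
q(L, G) = -72 (q(L, G) = 18*(-4) = -72)
z = 689 (z = 761 - 72 = 689)
1325*(-1414 + z) = 1325*(-1414 + 689) = 1325*(-725) = -960625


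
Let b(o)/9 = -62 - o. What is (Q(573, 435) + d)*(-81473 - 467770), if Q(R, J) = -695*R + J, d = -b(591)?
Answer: 215260964289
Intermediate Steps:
b(o) = -558 - 9*o (b(o) = 9*(-62 - o) = -558 - 9*o)
d = 5877 (d = -(-558 - 9*591) = -(-558 - 5319) = -1*(-5877) = 5877)
Q(R, J) = J - 695*R
(Q(573, 435) + d)*(-81473 - 467770) = ((435 - 695*573) + 5877)*(-81473 - 467770) = ((435 - 398235) + 5877)*(-549243) = (-397800 + 5877)*(-549243) = -391923*(-549243) = 215260964289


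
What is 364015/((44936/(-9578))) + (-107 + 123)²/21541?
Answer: -37551726681927/483983188 ≈ -77589.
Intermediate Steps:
364015/((44936/(-9578))) + (-107 + 123)²/21541 = 364015/((44936*(-1/9578))) + 16²*(1/21541) = 364015/(-22468/4789) + 256*(1/21541) = 364015*(-4789/22468) + 256/21541 = -1743267835/22468 + 256/21541 = -37551726681927/483983188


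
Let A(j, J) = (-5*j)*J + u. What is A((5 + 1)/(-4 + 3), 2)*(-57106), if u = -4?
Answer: -3197936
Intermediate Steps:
A(j, J) = -4 - 5*J*j (A(j, J) = (-5*j)*J - 4 = -5*J*j - 4 = -4 - 5*J*j)
A((5 + 1)/(-4 + 3), 2)*(-57106) = (-4 - 5*2*(5 + 1)/(-4 + 3))*(-57106) = (-4 - 5*2*6/(-1))*(-57106) = (-4 - 5*2*6*(-1))*(-57106) = (-4 - 5*2*(-6))*(-57106) = (-4 + 60)*(-57106) = 56*(-57106) = -3197936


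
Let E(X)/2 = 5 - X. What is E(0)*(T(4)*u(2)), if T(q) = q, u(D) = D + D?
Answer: 160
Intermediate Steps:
u(D) = 2*D
E(X) = 10 - 2*X (E(X) = 2*(5 - X) = 10 - 2*X)
E(0)*(T(4)*u(2)) = (10 - 2*0)*(4*(2*2)) = (10 + 0)*(4*4) = 10*16 = 160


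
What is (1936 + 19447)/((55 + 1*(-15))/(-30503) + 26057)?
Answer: 652245649/794816631 ≈ 0.82062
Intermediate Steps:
(1936 + 19447)/((55 + 1*(-15))/(-30503) + 26057) = 21383/((55 - 15)*(-1/30503) + 26057) = 21383/(40*(-1/30503) + 26057) = 21383/(-40/30503 + 26057) = 21383/(794816631/30503) = 21383*(30503/794816631) = 652245649/794816631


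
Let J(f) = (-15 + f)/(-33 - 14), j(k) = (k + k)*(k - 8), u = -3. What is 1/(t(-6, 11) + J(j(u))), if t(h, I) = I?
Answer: 47/466 ≈ 0.10086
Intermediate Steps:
j(k) = 2*k*(-8 + k) (j(k) = (2*k)*(-8 + k) = 2*k*(-8 + k))
J(f) = 15/47 - f/47 (J(f) = (-15 + f)/(-47) = (-15 + f)*(-1/47) = 15/47 - f/47)
1/(t(-6, 11) + J(j(u))) = 1/(11 + (15/47 - 2*(-3)*(-8 - 3)/47)) = 1/(11 + (15/47 - 2*(-3)*(-11)/47)) = 1/(11 + (15/47 - 1/47*66)) = 1/(11 + (15/47 - 66/47)) = 1/(11 - 51/47) = 1/(466/47) = 47/466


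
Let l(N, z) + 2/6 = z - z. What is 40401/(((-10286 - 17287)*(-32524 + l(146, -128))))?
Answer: 40401/896793443 ≈ 4.5051e-5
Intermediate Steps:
l(N, z) = -⅓ (l(N, z) = -⅓ + (z - z) = -⅓ + 0 = -⅓)
40401/(((-10286 - 17287)*(-32524 + l(146, -128)))) = 40401/(((-10286 - 17287)*(-32524 - ⅓))) = 40401/((-27573*(-97573/3))) = 40401/896793443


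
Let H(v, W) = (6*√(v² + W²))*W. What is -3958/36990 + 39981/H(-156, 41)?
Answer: -1979/18495 + 13327*√26017/2133394 ≈ 0.90060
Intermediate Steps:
H(v, W) = 6*W*√(W² + v²) (H(v, W) = (6*√(W² + v²))*W = 6*W*√(W² + v²))
-3958/36990 + 39981/H(-156, 41) = -3958/36990 + 39981/((6*41*√(41² + (-156)²))) = -3958*1/36990 + 39981/((6*41*√(1681 + 24336))) = -1979/18495 + 39981/((6*41*√26017)) = -1979/18495 + 39981/((246*√26017)) = -1979/18495 + 39981*(√26017/6400182) = -1979/18495 + 13327*√26017/2133394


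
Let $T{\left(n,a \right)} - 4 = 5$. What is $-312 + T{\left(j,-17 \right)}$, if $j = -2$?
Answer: $-303$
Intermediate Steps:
$T{\left(n,a \right)} = 9$ ($T{\left(n,a \right)} = 4 + 5 = 9$)
$-312 + T{\left(j,-17 \right)} = -312 + 9 = -303$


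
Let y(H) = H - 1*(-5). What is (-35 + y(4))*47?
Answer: -1222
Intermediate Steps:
y(H) = 5 + H (y(H) = H + 5 = 5 + H)
(-35 + y(4))*47 = (-35 + (5 + 4))*47 = (-35 + 9)*47 = -26*47 = -1222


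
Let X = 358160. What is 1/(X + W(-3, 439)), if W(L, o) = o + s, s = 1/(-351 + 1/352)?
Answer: 123551/44305264697 ≈ 2.7886e-6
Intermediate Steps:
s = -352/123551 (s = 1/(-351 + 1/352) = 1/(-123551/352) = -352/123551 ≈ -0.0028490)
W(L, o) = -352/123551 + o (W(L, o) = o - 352/123551 = -352/123551 + o)
1/(X + W(-3, 439)) = 1/(358160 + (-352/123551 + 439)) = 1/(358160 + 54238537/123551) = 1/(44305264697/123551) = 123551/44305264697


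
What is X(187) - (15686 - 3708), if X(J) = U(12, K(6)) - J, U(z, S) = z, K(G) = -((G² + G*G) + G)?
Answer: -12153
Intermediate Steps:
K(G) = -G - 2*G² (K(G) = -((G² + G²) + G) = -(2*G² + G) = -(G + 2*G²) = -G - 2*G²)
X(J) = 12 - J
X(187) - (15686 - 3708) = (12 - 1*187) - (15686 - 3708) = (12 - 187) - 1*11978 = -175 - 11978 = -12153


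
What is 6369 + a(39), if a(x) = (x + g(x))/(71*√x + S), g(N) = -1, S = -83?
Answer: 604133072/94855 + 1349*√39/94855 ≈ 6369.1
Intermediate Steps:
a(x) = (-1 + x)/(-83 + 71*√x) (a(x) = (x - 1)/(71*√x - 83) = (-1 + x)/(-83 + 71*√x))
6369 + a(39) = 6369 + (-1 + 39)/(-83 + 71*√39) = 6369 + 38/(-83 + 71*√39)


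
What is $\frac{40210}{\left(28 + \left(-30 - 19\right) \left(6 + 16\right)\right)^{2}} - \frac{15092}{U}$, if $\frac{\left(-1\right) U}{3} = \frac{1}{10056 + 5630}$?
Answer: $\frac{8699941870021}{110250} \approx 7.8911 \cdot 10^{7}$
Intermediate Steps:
$U = - \frac{3}{15686}$ ($U = - \frac{3}{10056 + 5630} = - \frac{3}{15686} \approx -0.00019125$)
$\frac{40210}{\left(28 + \left(-30 - 19\right) \left(6 + 16\right)\right)^{2}} - \frac{15092}{U} = \frac{40210}{\left(28 + \left(-30 - 19\right) \left(6 + 16\right)\right)^{2}} - \frac{15092}{- \frac{3}{15686}} = \frac{40210}{\left(28 - 1078\right)^{2}} - - \frac{236733112}{3} = \frac{40210}{\left(28 - 1078\right)^{2}} + \frac{236733112}{3} = \frac{40210}{\left(-1050\right)^{2}} + \frac{236733112}{3} = \frac{40210}{1102500} + \frac{236733112}{3} = 40210 \cdot \frac{1}{1102500} + \frac{236733112}{3} = \frac{4021}{110250} + \frac{236733112}{3} = \frac{8699941870021}{110250}$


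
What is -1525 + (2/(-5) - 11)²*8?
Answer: -12133/25 ≈ -485.32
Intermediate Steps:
-1525 + (2/(-5) - 11)²*8 = -1525 + (2*(-⅕) - 11)²*8 = -1525 + (-⅖ - 11)²*8 = -1525 + (-57/5)²*8 = -1525 + (3249/25)*8 = -1525 + 25992/25 = -12133/25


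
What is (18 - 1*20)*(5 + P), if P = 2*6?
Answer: -34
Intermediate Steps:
P = 12
(18 - 1*20)*(5 + P) = (18 - 1*20)*(5 + 12) = (18 - 20)*17 = -2*17 = -34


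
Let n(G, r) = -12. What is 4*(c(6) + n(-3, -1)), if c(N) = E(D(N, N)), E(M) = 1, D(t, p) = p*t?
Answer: -44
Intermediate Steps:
c(N) = 1
4*(c(6) + n(-3, -1)) = 4*(1 - 12) = 4*(-11) = -44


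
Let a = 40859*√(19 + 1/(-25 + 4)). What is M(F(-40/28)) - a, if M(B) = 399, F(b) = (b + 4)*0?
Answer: 399 - 5837*√8358/3 ≈ -1.7748e+5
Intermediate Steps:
F(b) = 0 (F(b) = (4 + b)*0 = 0)
a = 5837*√8358/3 (a = 40859*√(19 + 1/(-21)) = 40859*√(19 - 1/21) = 40859*√(398/21) = 40859*(√8358/21) = 5837*√8358/3 ≈ 1.7788e+5)
M(F(-40/28)) - a = 399 - 5837*√8358/3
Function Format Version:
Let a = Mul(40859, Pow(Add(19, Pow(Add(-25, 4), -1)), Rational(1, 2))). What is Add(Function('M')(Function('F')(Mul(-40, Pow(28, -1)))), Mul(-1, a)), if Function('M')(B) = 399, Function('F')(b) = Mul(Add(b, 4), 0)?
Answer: Add(399, Mul(Rational(-5837, 3), Pow(8358, Rational(1, 2)))) ≈ -1.7748e+5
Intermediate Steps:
Function('F')(b) = 0 (Function('F')(b) = Mul(Add(4, b), 0) = 0)
a = Mul(Rational(5837, 3), Pow(8358, Rational(1, 2))) (a = Mul(40859, Pow(Add(19, Pow(-21, -1)), Rational(1, 2))) = Mul(40859, Pow(Add(19, Rational(-1, 21)), Rational(1, 2))) = Mul(40859, Pow(Rational(398, 21), Rational(1, 2))) = Mul(40859, Mul(Rational(1, 21), Pow(8358, Rational(1, 2)))) = Mul(Rational(5837, 3), Pow(8358, Rational(1, 2))) ≈ 1.7788e+5)
Add(Function('M')(Function('F')(Mul(-40, Pow(28, -1)))), Mul(-1, a)) = Add(399, Mul(-1, Mul(Rational(5837, 3), Pow(8358, Rational(1, 2))))) = Add(399, Mul(Rational(-5837, 3), Pow(8358, Rational(1, 2))))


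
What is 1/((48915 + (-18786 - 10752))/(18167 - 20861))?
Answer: -898/6459 ≈ -0.13903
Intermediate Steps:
1/((48915 + (-18786 - 10752))/(18167 - 20861)) = 1/((48915 - 29538)/(-2694)) = 1/(19377*(-1/2694)) = 1/(-6459/898) = -898/6459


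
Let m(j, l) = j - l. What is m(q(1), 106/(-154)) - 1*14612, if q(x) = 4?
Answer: -1124763/77 ≈ -14607.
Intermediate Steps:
m(q(1), 106/(-154)) - 1*14612 = (4 - 106/(-154)) - 1*14612 = (4 - 106*(-1)/154) - 14612 = (4 - 1*(-53/77)) - 14612 = (4 + 53/77) - 14612 = 361/77 - 14612 = -1124763/77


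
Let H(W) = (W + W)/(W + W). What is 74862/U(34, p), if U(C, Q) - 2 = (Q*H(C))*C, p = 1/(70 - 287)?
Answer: 8122527/200 ≈ 40613.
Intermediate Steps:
H(W) = 1 (H(W) = (2*W)/((2*W)) = (2*W)*(1/(2*W)) = 1)
p = -1/217 (p = 1/(-217) = -1/217 ≈ -0.0046083)
U(C, Q) = 2 + C*Q (U(C, Q) = 2 + (Q*1)*C = 2 + Q*C = 2 + C*Q)
74862/U(34, p) = 74862/(2 + 34*(-1/217)) = 74862/(2 - 34/217) = 74862/(400/217) = 74862*(217/400) = 8122527/200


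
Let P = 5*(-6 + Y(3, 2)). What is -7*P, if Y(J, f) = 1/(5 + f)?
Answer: 205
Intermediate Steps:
P = -205/7 (P = 5*(-6 + 1/(5 + 2)) = 5*(-6 + 1/7) = 5*(-41/7) = -205/7 ≈ -29.286)
-7*P = -7*(-205/7) = 205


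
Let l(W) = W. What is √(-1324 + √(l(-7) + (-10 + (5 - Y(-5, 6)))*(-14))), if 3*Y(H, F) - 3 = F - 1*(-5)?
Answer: √(-11916 + 3*√1155)/3 ≈ 36.231*I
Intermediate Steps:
Y(H, F) = 8/3 + F/3 (Y(H, F) = 1 + (F - 1*(-5))/3 = 1 + (F + 5)/3 = 1 + (5 + F)/3 = 1 + (5/3 + F/3) = 8/3 + F/3)
√(-1324 + √(l(-7) + (-10 + (5 - Y(-5, 6)))*(-14))) = √(-1324 + √(-7 + (-10 + (5 - (8/3 + (⅓)*6)))*(-14))) = √(-1324 + √(-7 + (-10 + (5 - (8/3 + 2)))*(-14))) = √(-1324 + √(-7 + (-10 + (5 - 1*14/3))*(-14))) = √(-1324 + √(-7 + (-10 + (5 - 14/3))*(-14))) = √(-1324 + √(-7 + (-10 + ⅓)*(-14))) = √(-1324 + √(-7 - 29/3*(-14))) = √(-1324 + √(-7 + 406/3)) = √(-1324 + √(385/3)) = √(-1324 + √1155/3)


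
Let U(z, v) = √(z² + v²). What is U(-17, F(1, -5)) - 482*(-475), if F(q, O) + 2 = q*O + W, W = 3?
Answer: 228950 + √305 ≈ 2.2897e+5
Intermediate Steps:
F(q, O) = 1 + O*q (F(q, O) = -2 + (q*O + 3) = -2 + (O*q + 3) = -2 + (3 + O*q) = 1 + O*q)
U(z, v) = √(v² + z²)
U(-17, F(1, -5)) - 482*(-475) = √((1 - 5*1)² + (-17)²) - 482*(-475) = √((1 - 5)² + 289) + 228950 = √((-4)² + 289) + 228950 = √(16 + 289) + 228950 = √305 + 228950 = 228950 + √305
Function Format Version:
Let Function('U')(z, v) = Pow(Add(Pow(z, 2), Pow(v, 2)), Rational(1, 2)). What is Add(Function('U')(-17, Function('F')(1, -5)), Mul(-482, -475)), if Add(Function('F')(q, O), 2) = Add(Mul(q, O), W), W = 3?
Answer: Add(228950, Pow(305, Rational(1, 2))) ≈ 2.2897e+5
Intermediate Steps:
Function('F')(q, O) = Add(1, Mul(O, q)) (Function('F')(q, O) = Add(-2, Add(Mul(q, O), 3)) = Add(-2, Add(Mul(O, q), 3)) = Add(-2, Add(3, Mul(O, q))) = Add(1, Mul(O, q)))
Function('U')(z, v) = Pow(Add(Pow(v, 2), Pow(z, 2)), Rational(1, 2))
Add(Function('U')(-17, Function('F')(1, -5)), Mul(-482, -475)) = Add(Pow(Add(Pow(Add(1, Mul(-5, 1)), 2), Pow(-17, 2)), Rational(1, 2)), Mul(-482, -475)) = Add(Pow(Add(Pow(Add(1, -5), 2), 289), Rational(1, 2)), 228950) = Add(Pow(Add(Pow(-4, 2), 289), Rational(1, 2)), 228950) = Add(Pow(Add(16, 289), Rational(1, 2)), 228950) = Add(Pow(305, Rational(1, 2)), 228950) = Add(228950, Pow(305, Rational(1, 2)))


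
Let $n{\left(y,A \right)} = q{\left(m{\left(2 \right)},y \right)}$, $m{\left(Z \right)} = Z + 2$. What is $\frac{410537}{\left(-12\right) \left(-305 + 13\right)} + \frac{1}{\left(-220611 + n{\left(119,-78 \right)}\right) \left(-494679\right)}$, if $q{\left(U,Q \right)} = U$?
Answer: $\frac{14933919728288555}{127463431378704} \approx 117.16$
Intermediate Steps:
$m{\left(Z \right)} = 2 + Z$
$n{\left(y,A \right)} = 4$ ($n{\left(y,A \right)} = 2 + 2 = 4$)
$\frac{410537}{\left(-12\right) \left(-305 + 13\right)} + \frac{1}{\left(-220611 + n{\left(119,-78 \right)}\right) \left(-494679\right)} = \frac{410537}{\left(-12\right) \left(-305 + 13\right)} + \frac{1}{\left(-220611 + 4\right) \left(-494679\right)} = \frac{410537}{\left(-12\right) \left(-292\right)} + \frac{1}{-220607} \left(- \frac{1}{494679}\right) = \frac{410537}{3504} - - \frac{1}{109129650153} = 410537 \cdot \frac{1}{3504} + \frac{1}{109129650153} = \frac{410537}{3504} + \frac{1}{109129650153} = \frac{14933919728288555}{127463431378704}$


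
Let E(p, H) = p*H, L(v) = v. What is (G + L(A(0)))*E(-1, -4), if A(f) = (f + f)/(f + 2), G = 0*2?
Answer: 0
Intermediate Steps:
G = 0
A(f) = 2*f/(2 + f) (A(f) = (2*f)/(2 + f) = 2*f/(2 + f))
E(p, H) = H*p
(G + L(A(0)))*E(-1, -4) = (0 + 2*0/(2 + 0))*(-4*(-1)) = (0 + 2*0/2)*4 = (0 + 2*0*(½))*4 = (0 + 0)*4 = 0*4 = 0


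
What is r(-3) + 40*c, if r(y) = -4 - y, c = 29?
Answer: 1159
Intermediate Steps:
r(-3) + 40*c = (-4 - 1*(-3)) + 40*29 = (-4 + 3) + 1160 = -1 + 1160 = 1159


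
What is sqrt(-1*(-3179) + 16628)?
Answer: sqrt(19807) ≈ 140.74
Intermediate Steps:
sqrt(-1*(-3179) + 16628) = sqrt(3179 + 16628) = sqrt(19807)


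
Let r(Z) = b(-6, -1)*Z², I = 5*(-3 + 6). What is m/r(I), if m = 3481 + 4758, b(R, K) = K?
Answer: -8239/225 ≈ -36.618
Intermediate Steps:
I = 15 (I = 5*3 = 15)
m = 8239
r(Z) = -Z²
m/r(I) = 8239/((-1*15²)) = 8239/((-1*225)) = 8239/(-225) = 8239*(-1/225) = -8239/225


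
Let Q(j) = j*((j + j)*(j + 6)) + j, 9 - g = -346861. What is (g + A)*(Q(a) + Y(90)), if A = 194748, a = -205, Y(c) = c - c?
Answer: -9059186618790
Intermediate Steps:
Y(c) = 0
g = 346870 (g = 9 - 1*(-346861) = 9 + 346861 = 346870)
Q(j) = j + 2*j²*(6 + j) (Q(j) = j*((2*j)*(6 + j)) + j = j*(2*j*(6 + j)) + j = 2*j²*(6 + j) + j = j + 2*j²*(6 + j))
(g + A)*(Q(a) + Y(90)) = (346870 + 194748)*(-205*(1 + 2*(-205)² + 12*(-205)) + 0) = 541618*(-205*(1 + 2*42025 - 2460) + 0) = 541618*(-205*(1 + 84050 - 2460) + 0) = 541618*(-205*81591 + 0) = 541618*(-16726155 + 0) = 541618*(-16726155) = -9059186618790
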